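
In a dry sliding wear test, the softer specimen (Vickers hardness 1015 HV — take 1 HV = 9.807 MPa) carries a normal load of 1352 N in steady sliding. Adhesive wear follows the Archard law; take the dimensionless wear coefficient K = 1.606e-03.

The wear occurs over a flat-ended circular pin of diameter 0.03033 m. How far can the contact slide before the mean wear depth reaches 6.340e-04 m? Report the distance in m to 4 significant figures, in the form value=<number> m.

The computation runs at full precision — intermediates are printed rounded, and rounded just once to four significant figures.
Hardness H = 1015 HV × 9.807 MPa/HV = 9954 MPa = 9.954e+09 Pa.
Contact area A = π·d²/4 = π·(0.03033 m)²/4 = 7.225e-04 m².
Collected in SI base units: W = 1352 N, H = 9.954e+09 Pa, K = 1.606e-03.
Wearable volume V_lim = h_lim·A = 6.340e-04 · 7.225e-04 = 4.581e-07 m³.
Sliding life L = V_lim·H/(K·W) = 4.581e-07 · 9.954e+09 / (1.606e-03 · 1352) = 2100 m.

value=2100 m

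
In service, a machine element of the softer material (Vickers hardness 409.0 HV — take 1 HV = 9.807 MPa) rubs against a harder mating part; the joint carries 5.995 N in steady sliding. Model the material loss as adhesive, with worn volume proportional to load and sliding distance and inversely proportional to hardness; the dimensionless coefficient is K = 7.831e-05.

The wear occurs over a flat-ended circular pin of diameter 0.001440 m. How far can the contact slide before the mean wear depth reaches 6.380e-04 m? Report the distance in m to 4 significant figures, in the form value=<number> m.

Intermediate values are displayed rounded — every step maintains full float precision. Rounded once at the end, at 4 significant digits.
Hardness H = 409.0 HV × 9.807 MPa/HV = 4011 MPa = 4.011e+09 Pa.
Contact area A = π·d²/4 = π·(0.001440 m)²/4 = 1.629e-06 m².
As SI base values: W = 5.995 N, H = 4.011e+09 Pa, K = 7.831e-05.
Allowed volume V_lim = h_lim·A = 6.380e-04 · 1.629e-06 = 1.039e-09 m³.
So the life L = V_lim·H/(K·W) = 1.039e-09 · 4.011e+09 / (7.831e-05 · 5.995) = 8877 m.

value=8877 m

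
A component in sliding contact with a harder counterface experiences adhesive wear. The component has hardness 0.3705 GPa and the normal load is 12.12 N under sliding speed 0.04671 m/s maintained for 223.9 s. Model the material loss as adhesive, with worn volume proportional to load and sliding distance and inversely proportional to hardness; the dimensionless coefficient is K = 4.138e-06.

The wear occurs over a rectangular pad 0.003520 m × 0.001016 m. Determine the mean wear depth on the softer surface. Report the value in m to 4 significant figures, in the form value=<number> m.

value=3.959e-07 m

Intermediate values are printed rounded. All working math keeps full precision — one last rounding to four significant figures.
The distance L = v·t = 0.04671 m/s × 223.9 s = 10.46 m.
Hardness H = 0.3705 GPa = 3.705e+08 Pa.
Contact area A = 0.003520 m × 0.001016 m = 3.576e-06 m².
Collected in SI base units: W = 12.12 N, H = 3.705e+08 Pa, K = 4.138e-06.
By Archard's law, V = K·W·L/H = 4.138e-06 · 12.12 · 10.46 / 3.705e+08 = 1.416e-12 m³.
Mean wear depth h = V/A = 1.416e-12 / 3.576e-06 = 3.959e-07 m.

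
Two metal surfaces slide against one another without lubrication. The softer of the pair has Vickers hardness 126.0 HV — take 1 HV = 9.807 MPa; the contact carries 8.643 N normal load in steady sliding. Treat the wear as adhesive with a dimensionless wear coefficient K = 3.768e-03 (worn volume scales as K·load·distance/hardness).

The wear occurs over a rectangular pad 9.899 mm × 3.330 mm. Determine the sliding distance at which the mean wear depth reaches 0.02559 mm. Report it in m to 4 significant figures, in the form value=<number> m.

Each operation carries full precision; intermediate values are displayed rounded — a single final rounding, at four significant figures.
Convert: Hardness H = 126.0 HV × 9.807 MPa/HV = 1236 MPa = 1.236e+09 Pa.
Convert: Pad sides 9.899 mm × 3.330 mm = 0.009899 m × 0.003330 m. Contact area A = 0.009899 m × 0.003330 m = 3.296e-05 m².
Convert: Depth limit h_lim = 0.02559 mm = 2.559e-05 m.
In SI base units, W = 8.643 N, H = 1.236e+09 Pa, K = 3.768e-03.
At the depth limit, V_lim = h_lim·A = 2.559e-05 · 3.296e-05 = 8.435e-10 m³.
Inverting, life L = V_lim·H/(K·W) = 8.435e-10 · 1.236e+09 / (3.768e-03 · 8.643) = 32.01 m.

value=32.01 m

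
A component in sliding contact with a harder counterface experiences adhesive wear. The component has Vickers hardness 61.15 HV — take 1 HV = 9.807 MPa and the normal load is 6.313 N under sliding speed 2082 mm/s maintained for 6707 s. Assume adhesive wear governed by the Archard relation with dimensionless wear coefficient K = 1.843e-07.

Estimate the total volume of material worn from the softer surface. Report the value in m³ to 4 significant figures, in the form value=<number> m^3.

Printed values are rounded. The algebra keeps exact precision. Rounded once at the end to 4 significant digits.
Convert: Sliding speed v = 2082 mm/s = 2.082 m/s. Distance L = v·t = 2.082 m/s × 6707 s = 1.396e+04 m.
Convert: Hardness H = 61.15 HV × 9.807 MPa/HV = 599.7 MPa = 5.997e+08 Pa.
Expressed in SI base units: W = 6.313 N, H = 5.997e+08 Pa, K = 1.843e-07.
Archard volume V = K·W·L/H = 1.843e-07 · 6.313 · 1.396e+04 / 5.997e+08 = 2.709e-11 m³.

value=2.709e-11 m^3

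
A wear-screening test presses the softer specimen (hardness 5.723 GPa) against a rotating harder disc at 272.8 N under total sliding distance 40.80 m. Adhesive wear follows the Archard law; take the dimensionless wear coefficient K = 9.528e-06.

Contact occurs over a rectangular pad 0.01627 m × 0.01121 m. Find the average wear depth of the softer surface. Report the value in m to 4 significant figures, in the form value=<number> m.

value=1.016e-07 m

Every step runs at exact precision, and the intermediates are printed rounded. Rounded once at the end: 4 significant figures.
Convert: Hardness H = 5.723 GPa = 5.723e+09 Pa.
Convert: Contact area A = 0.01627 m × 0.01121 m = 1.824e-04 m².
Restated in SI base units: W = 272.8 N, H = 5.723e+09 Pa, K = 9.528e-06.
Wear volume V = K·W·L/H = 9.528e-06 · 272.8 · 40.80 / 5.723e+09 = 1.853e-11 m³.
Average depth h = V/A = 1.853e-11 / 1.824e-04 = 1.016e-07 m.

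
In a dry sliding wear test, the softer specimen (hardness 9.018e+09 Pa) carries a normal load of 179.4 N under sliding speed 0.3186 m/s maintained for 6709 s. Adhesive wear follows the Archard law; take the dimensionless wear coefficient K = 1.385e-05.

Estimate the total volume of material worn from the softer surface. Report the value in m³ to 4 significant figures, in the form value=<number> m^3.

Every step keeps exact precision. Intermediate values are displayed rounded, and a lone final rounding: four significant digits.
Sliding distance L = v·t = 0.3186 m/s × 6709 s = 2137 m.
Expressed in SI base units: W = 179.4 N, H = 9.018e+09 Pa, K = 1.385e-05.
Worn volume V = K·W·L/H = 1.385e-05 · 179.4 · 2137 / 9.018e+09 = 5.889e-10 m³.

value=5.889e-10 m^3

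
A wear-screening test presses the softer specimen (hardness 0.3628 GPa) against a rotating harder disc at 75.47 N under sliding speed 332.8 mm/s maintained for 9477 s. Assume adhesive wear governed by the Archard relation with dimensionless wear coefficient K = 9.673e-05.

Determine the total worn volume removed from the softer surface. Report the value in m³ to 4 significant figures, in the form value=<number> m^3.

Each operation keeps exact precision. The intermediates are shown rounded, and one last rounding to 4 significant digits.
Sliding speed v = 332.8 mm/s = 0.3328 m/s. Path length L = v·t = 0.3328 m/s × 9477 s = 3154 m.
Hardness H = 0.3628 GPa = 3.628e+08 Pa.
In SI base units: W = 75.47 N, H = 3.628e+08 Pa, K = 9.673e-05.
Worn volume V = K·W·L/H = 9.673e-05 · 75.47 · 3154 / 3.628e+08 = 6.346e-08 m³.

value=6.346e-08 m^3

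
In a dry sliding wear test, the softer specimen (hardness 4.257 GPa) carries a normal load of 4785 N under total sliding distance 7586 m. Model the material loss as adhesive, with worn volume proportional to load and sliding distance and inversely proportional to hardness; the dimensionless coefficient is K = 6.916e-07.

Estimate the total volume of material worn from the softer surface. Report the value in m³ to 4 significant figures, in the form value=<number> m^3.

value=5.897e-09 m^3

Every step maintains full float precision, and intermediates appear rounded, and one last rounding, at 4 significant digits.
Convert: Hardness H = 4.257 GPa = 4.257e+09 Pa.
Working in SI base units: W = 4785 N, H = 4.257e+09 Pa, K = 6.916e-07.
Archard relation: V = K·W·L/H = 6.916e-07 · 4785 · 7586 / 4.257e+09 = 5.897e-09 m³.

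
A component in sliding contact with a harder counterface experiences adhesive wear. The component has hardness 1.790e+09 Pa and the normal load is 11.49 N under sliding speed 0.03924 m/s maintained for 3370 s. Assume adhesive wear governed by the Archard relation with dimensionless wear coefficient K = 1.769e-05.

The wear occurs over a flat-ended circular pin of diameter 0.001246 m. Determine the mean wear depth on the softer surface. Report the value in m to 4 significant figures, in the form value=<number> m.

The computation carries full precision, and quoted intermediates are rounded. Rounded once at the end to four significant figures.
Distance covered L = v·t = 0.03924 m/s × 3370 s = 132.2 m.
Contact area A = π·d²/4 = π·(0.001246 m)²/4 = 1.219e-06 m².
Restated in SI base units: W = 11.49 N, H = 1.790e+09 Pa, K = 1.769e-05.
Archard volume V = K·W·L/H = 1.769e-05 · 11.49 · 132.2 / 1.790e+09 = 1.502e-11 m³.
Mean wear depth h = V/A = 1.502e-11 / 1.219e-06 = 1.231e-05 m.

value=1.231e-05 m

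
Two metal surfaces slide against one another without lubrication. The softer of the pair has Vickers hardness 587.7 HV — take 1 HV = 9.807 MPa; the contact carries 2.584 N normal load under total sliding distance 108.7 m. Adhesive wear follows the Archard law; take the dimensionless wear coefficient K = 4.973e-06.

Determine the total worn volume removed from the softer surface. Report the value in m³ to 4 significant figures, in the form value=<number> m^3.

Every step holds full precision, and intermediates appear rounded. Rounded just once, at four significant figures.
Convert: Hardness H = 587.7 HV × 9.807 MPa/HV = 5764 MPa = 5.764e+09 Pa.
Working in SI base units: W = 2.584 N, H = 5.764e+09 Pa, K = 4.973e-06.
Wear volume V = K·W·L/H = 4.973e-06 · 2.584 · 108.7 / 5.764e+09 = 2.424e-13 m³.

value=2.424e-13 m^3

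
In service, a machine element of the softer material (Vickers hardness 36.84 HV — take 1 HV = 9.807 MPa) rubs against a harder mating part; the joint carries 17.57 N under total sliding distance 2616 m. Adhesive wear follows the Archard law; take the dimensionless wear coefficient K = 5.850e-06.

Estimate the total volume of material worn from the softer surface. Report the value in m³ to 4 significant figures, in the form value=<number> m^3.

Quoted intermediates are rounded — all arithmetic keeps full float precision, and a lone final rounding: 4 significant figures.
Convert: Hardness H = 36.84 HV × 9.807 MPa/HV = 361.3 MPa = 3.613e+08 Pa.
Collected in SI base units: W = 17.57 N, H = 3.613e+08 Pa, K = 5.850e-06.
Archard relation: V = K·W·L/H = 5.850e-06 · 17.57 · 2616 / 3.613e+08 = 7.442e-10 m³.

value=7.442e-10 m^3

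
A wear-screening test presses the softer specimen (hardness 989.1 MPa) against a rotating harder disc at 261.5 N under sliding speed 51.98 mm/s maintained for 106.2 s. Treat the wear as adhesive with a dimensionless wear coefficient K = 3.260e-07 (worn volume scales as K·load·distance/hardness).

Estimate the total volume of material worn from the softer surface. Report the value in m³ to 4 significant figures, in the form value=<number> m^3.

value=4.758e-13 m^3

Intermediate values are printed rounded — the algebra carries full precision. Rounded just once: four significant digits.
Convert: Sliding speed v = 51.98 mm/s = 0.05198 m/s. Total distance L = v·t = 0.05198 m/s × 106.2 s = 5.520 m.
Convert: Hardness H = 989.1 MPa = 9.891e+08 Pa.
Working in SI base units: W = 261.5 N, H = 9.891e+08 Pa, K = 3.260e-07.
Wear volume V = K·W·L/H = 3.260e-07 · 261.5 · 5.520 / 9.891e+08 = 4.758e-13 m³.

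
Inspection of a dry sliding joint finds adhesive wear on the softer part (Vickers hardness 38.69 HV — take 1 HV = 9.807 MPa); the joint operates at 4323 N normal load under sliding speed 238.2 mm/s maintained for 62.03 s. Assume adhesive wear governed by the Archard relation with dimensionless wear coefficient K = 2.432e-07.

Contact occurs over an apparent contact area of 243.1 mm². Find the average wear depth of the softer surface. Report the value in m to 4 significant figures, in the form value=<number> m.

value=1.684e-07 m

Intermediate values are displayed rounded. All working math holds exact precision. Rounded just once, at 4 significant figures.
Convert: Sliding speed v = 238.2 mm/s = 0.2382 m/s. The distance L = v·t = 0.2382 m/s × 62.03 s = 14.78 m.
Convert: Hardness H = 38.69 HV × 9.807 MPa/HV = 379.4 MPa = 3.794e+08 Pa.
Convert: Contact area A = 243.1 mm² = 2.431e-04 m².
In SI base units: W = 4323 N, H = 3.794e+08 Pa, K = 2.432e-07.
Apply Archard: V = K·W·L/H = 2.432e-07 · 4323 · 14.78 / 3.794e+08 = 4.094e-11 m³.
Average depth h = V/A = 4.094e-11 / 2.431e-04 = 1.684e-07 m.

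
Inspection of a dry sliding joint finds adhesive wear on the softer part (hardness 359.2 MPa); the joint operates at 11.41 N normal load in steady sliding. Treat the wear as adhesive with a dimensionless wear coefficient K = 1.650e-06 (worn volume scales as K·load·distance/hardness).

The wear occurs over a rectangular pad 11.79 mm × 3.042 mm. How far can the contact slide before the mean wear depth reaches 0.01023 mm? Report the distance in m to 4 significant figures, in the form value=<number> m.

All arithmetic maintains full float precision — the intermediates are displayed rounded, and one last rounding: four significant digits.
Convert: Hardness H = 359.2 MPa = 3.592e+08 Pa.
Convert: Pad sides 11.79 mm × 3.042 mm = 0.01179 m × 0.003042 m. Contact area A = 0.01179 m × 0.003042 m = 3.587e-05 m².
Convert: Depth limit h_lim = 0.01023 mm = 1.023e-05 m.
As SI base values: W = 11.41 N, H = 3.592e+08 Pa, K = 1.650e-06.
Permissible volume V_lim = h_lim·A = 1.023e-05 · 3.587e-05 = 3.669e-10 m³.
So the life L = V_lim·H/(K·W) = 3.669e-10 · 3.592e+08 / (1.650e-06 · 11.41) = 7000 m.

value=7000 m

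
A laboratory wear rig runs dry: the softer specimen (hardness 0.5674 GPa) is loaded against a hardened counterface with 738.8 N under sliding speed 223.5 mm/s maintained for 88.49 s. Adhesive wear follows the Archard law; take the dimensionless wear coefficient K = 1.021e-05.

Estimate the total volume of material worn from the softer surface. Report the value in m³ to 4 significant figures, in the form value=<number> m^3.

value=2.629e-10 m^3

All working math carries full float precision. Intermediate values are displayed rounded, and rounded once at the end: four significant digits.
Sliding speed v = 223.5 mm/s = 0.2235 m/s. Distance covered L = v·t = 0.2235 m/s × 88.49 s = 19.78 m.
Hardness H = 0.5674 GPa = 5.674e+08 Pa.
Working in SI base units: W = 738.8 N, H = 5.674e+08 Pa, K = 1.021e-05.
Archard relation: V = K·W·L/H = 1.021e-05 · 738.8 · 19.78 / 5.674e+08 = 2.629e-10 m³.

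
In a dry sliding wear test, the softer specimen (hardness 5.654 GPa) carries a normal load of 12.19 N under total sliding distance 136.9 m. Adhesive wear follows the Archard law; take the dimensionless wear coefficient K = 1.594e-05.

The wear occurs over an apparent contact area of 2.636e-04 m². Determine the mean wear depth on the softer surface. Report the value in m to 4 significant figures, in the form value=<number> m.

value=1.785e-08 m

The computation runs at exact precision — the intermediates appear rounded. Rounded once at the end to four significant figures.
Hardness H = 5.654 GPa = 5.654e+09 Pa.
Expressed in SI base units: W = 12.19 N, H = 5.654e+09 Pa, K = 1.594e-05.
Apply Archard: V = K·W·L/H = 1.594e-05 · 12.19 · 136.9 / 5.654e+09 = 4.705e-12 m³.
Depth h = V/A = 4.705e-12 / 2.636e-04 = 1.785e-08 m.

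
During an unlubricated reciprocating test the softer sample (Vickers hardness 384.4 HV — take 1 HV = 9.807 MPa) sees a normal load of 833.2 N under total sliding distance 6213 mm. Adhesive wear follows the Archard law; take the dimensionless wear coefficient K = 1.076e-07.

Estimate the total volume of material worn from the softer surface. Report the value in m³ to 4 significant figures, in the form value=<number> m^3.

Every step carries full precision; the intermediates are displayed rounded, and one final rounding: 4 significant figures.
Path length L = 6213 mm = 6.213 m.
Hardness H = 384.4 HV × 9.807 MPa/HV = 3770 MPa = 3.770e+09 Pa.
Working in SI base units: W = 833.2 N, H = 3.770e+09 Pa, K = 1.076e-07.
Volume removed: V = K·W·L/H = 1.076e-07 · 833.2 · 6.213 / 3.770e+09 = 1.478e-13 m³.

value=1.478e-13 m^3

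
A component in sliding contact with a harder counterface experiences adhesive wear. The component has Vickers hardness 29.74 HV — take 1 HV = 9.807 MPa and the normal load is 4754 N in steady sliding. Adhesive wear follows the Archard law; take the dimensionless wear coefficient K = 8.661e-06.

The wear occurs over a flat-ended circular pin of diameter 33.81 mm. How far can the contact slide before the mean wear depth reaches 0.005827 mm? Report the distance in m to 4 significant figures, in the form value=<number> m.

value=37.06 m

All working math carries full precision, and the intermediates appear rounded. Rounded just once, at 4 significant digits.
Hardness H = 29.74 HV × 9.807 MPa/HV = 291.7 MPa = 2.917e+08 Pa.
Pin diameter d = 33.81 mm = 0.03381 m. Contact area A = π·d²/4 = π·(0.03381 m)²/4 = 8.978e-04 m².
Depth limit h_lim = 0.005827 mm = 5.827e-06 m.
Collected in SI base units: W = 4754 N, H = 2.917e+08 Pa, K = 8.661e-06.
Volume at the limit: V_lim = h_lim·A = 5.827e-06 · 8.978e-04 = 5.231e-09 m³.
So the life L = V_lim·H/(K·W) = 5.231e-09 · 2.917e+08 / (8.661e-06 · 4754) = 37.06 m.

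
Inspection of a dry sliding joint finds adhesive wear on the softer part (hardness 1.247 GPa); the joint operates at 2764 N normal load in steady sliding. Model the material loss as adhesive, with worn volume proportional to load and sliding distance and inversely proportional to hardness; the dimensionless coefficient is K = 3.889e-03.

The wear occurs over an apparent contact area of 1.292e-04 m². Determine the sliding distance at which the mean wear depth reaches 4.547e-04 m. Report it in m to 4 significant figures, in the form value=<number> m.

Intermediate values are printed rounded. The algebra holds full float precision. Rounded just once, at 4 significant digits.
Convert: Hardness H = 1.247 GPa = 1.247e+09 Pa.
In SI base units: W = 2764 N, H = 1.247e+09 Pa, K = 3.889e-03.
Volume at the limit: V_lim = h_lim·A = 4.547e-04 · 1.292e-04 = 5.875e-08 m³.
So the life L = V_lim·H/(K·W) = 5.875e-08 · 1.247e+09 / (3.889e-03 · 2764) = 6.815 m.

value=6.815 m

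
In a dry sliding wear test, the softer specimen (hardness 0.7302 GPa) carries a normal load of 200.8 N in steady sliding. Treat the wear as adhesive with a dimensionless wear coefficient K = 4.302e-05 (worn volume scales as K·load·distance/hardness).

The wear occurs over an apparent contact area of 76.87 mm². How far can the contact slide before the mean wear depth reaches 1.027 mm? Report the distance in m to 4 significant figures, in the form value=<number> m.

The intermediates are printed rounded, and all working math keeps full float precision; rounded once at the end to 4 significant figures.
Convert: Hardness H = 0.7302 GPa = 7.302e+08 Pa.
Convert: Contact area A = 76.87 mm² = 7.687e-05 m².
Convert: Depth limit h_lim = 1.027 mm = 0.001027 m.
In SI base units: W = 200.8 N, H = 7.302e+08 Pa, K = 4.302e-05.
Limit volume V_lim = h_lim·A = 0.001027 · 7.687e-05 = 7.895e-08 m³.
Thus life L = V_lim·H/(K·W) = 7.895e-08 · 7.302e+08 / (4.302e-05 · 200.8) = 6673 m.

value=6673 m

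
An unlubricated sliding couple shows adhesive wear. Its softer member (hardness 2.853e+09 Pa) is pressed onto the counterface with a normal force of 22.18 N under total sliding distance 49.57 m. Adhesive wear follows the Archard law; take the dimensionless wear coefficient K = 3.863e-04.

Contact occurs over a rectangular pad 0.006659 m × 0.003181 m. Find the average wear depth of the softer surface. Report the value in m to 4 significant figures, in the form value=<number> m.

value=7.028e-06 m

The algebra holds exact precision, and the intermediates are printed rounded. Rounded just once: four significant figures.
Convert: Contact area A = 0.006659 m × 0.003181 m = 2.118e-05 m².
As SI base values: W = 22.18 N, H = 2.853e+09 Pa, K = 3.863e-04.
Archard volume V = K·W·L/H = 3.863e-04 · 22.18 · 49.57 / 2.853e+09 = 1.489e-10 m³.
Depth h = V/A = 1.489e-10 / 2.118e-05 = 7.028e-06 m.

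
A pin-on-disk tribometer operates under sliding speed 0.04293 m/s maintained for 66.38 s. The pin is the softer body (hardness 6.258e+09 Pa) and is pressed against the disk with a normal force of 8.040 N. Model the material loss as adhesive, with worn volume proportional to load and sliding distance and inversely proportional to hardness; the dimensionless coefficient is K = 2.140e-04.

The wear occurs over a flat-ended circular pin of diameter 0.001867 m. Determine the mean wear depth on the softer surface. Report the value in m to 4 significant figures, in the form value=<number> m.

Every step maintains exact precision; intermediate values are printed rounded. Rounded once at the end, at four significant digits.
Convert: Path length L = v·t = 0.04293 m/s × 66.38 s = 2.850 m.
Convert: Contact area A = π·d²/4 = π·(0.001867 m)²/4 = 2.738e-06 m².
In SI base units, W = 8.040 N, H = 6.258e+09 Pa, K = 2.140e-04.
Wear volume V = K·W·L/H = 2.140e-04 · 8.040 · 2.850 / 6.258e+09 = 7.835e-13 m³.
Wear depth h = V/A = 7.835e-13 / 2.738e-06 = 2.862e-07 m.

value=2.862e-07 m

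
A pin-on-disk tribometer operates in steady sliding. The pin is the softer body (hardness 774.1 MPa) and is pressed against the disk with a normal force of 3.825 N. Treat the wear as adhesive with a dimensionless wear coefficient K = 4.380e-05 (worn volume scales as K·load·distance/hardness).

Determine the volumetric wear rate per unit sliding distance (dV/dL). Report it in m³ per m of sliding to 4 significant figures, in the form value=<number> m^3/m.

The intermediates are shown rounded; all arithmetic maintains full precision, and one last rounding, at 4 significant figures.
Convert: Hardness H = 774.1 MPa = 7.741e+08 Pa.
Restated in SI base units: W = 3.825 N, H = 7.741e+08 Pa, K = 4.380e-05.
Sliding wear rate dV/dL = K·W/H, per unit distance: 4.380e-05 · 3.825 / 7.741e+08 = 2.164e-13 m³/m.

value=2.164e-13 m^3/m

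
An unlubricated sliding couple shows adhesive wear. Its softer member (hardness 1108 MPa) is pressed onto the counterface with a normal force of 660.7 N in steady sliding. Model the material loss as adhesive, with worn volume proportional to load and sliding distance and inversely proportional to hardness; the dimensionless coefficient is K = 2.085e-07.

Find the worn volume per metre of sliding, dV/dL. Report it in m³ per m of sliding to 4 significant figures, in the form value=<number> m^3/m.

All arithmetic runs at exact precision — displayed values are rounded, and one last rounding: four significant figures.
Hardness H = 1108 MPa = 1.108e+09 Pa.
In SI base units: W = 660.7 N, H = 1.108e+09 Pa, K = 2.085e-07.
Volumetric rate dV/dL = K·W/H: 2.085e-07 · 660.7 / 1.108e+09 = 1.243e-13 m³/m.

value=1.243e-13 m^3/m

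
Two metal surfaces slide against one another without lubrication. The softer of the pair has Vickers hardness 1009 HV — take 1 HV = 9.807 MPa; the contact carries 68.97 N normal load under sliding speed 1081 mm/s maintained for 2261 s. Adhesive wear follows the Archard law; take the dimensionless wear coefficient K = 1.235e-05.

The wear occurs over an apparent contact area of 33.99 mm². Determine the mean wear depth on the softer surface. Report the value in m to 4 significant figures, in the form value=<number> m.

value=6.190e-06 m

Each operation carries exact precision; intermediates are displayed rounded, and a lone final rounding to four significant figures.
Convert: Sliding speed v = 1081 mm/s = 1.081 m/s. Distance covered L = v·t = 1.081 m/s × 2261 s = 2444 m.
Convert: Hardness H = 1009 HV × 9.807 MPa/HV = 9895 MPa = 9.895e+09 Pa.
Convert: Contact area A = 33.99 mm² = 3.399e-05 m².
Expressed in SI base units: W = 68.97 N, H = 9.895e+09 Pa, K = 1.235e-05.
Worn volume V = K·W·L/H = 1.235e-05 · 68.97 · 2444 / 9.895e+09 = 2.104e-10 m³.
Depth of wear h = V/A = 2.104e-10 / 3.399e-05 = 6.190e-06 m.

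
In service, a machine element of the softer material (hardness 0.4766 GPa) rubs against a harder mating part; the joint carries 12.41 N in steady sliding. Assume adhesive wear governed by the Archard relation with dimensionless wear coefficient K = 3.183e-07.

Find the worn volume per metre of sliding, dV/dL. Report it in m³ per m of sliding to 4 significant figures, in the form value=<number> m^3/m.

value=8.288e-15 m^3/m

All arithmetic holds exact precision, and intermediates appear rounded; one last rounding: four significant digits.
Convert: Hardness H = 0.4766 GPa = 4.766e+08 Pa.
In SI base units: W = 12.41 N, H = 4.766e+08 Pa, K = 3.183e-07.
Rate of wear dV/dL = K·W/H, so: 3.183e-07 · 12.41 / 4.766e+08 = 8.288e-15 m³/m.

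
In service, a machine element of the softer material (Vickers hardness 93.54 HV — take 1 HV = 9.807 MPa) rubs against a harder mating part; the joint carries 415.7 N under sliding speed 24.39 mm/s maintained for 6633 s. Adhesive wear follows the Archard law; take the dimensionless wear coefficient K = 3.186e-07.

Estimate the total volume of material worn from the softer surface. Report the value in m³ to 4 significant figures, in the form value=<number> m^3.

Every step keeps full float precision, and the intermediates are printed rounded; rounded just once, at four significant digits.
Convert: Sliding speed v = 24.39 mm/s = 0.02439 m/s. Sliding distance L = v·t = 0.02439 m/s × 6633 s = 161.8 m.
Convert: Hardness H = 93.54 HV × 9.807 MPa/HV = 917.3 MPa = 9.173e+08 Pa.
Collected in SI base units: W = 415.7 N, H = 9.173e+08 Pa, K = 3.186e-07.
Apply Archard: V = K·W·L/H = 3.186e-07 · 415.7 · 161.8 / 9.173e+08 = 2.336e-11 m³.

value=2.336e-11 m^3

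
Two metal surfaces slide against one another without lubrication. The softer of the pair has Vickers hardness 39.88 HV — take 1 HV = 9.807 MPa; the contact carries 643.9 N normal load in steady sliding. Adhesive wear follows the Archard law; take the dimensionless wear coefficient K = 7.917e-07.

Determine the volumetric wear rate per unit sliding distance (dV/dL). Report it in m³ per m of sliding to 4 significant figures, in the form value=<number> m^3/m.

All arithmetic runs at full float precision; intermediate values are displayed rounded — a lone final rounding to 4 significant figures.
Convert: Hardness H = 39.88 HV × 9.807 MPa/HV = 391.1 MPa = 3.911e+08 Pa.
In SI base units, W = 643.9 N, H = 3.911e+08 Pa, K = 7.917e-07.
Wear rate dV/dL = K·W/H, per unit distance: 7.917e-07 · 643.9 / 3.911e+08 = 1.303e-12 m³/m.

value=1.303e-12 m^3/m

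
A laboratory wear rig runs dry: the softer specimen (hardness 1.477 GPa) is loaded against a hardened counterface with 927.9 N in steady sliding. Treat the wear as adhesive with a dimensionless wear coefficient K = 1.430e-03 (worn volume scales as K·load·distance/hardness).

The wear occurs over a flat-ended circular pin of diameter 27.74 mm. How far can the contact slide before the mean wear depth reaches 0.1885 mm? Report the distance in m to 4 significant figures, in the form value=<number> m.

The intermediates appear rounded, and all arithmetic keeps full precision — one final rounding to four significant figures.
Convert: Hardness H = 1.477 GPa = 1.477e+09 Pa.
Convert: Pin diameter d = 27.74 mm = 0.02774 m. Contact area A = π·d²/4 = π·(0.02774 m)²/4 = 6.044e-04 m².
Convert: Depth limit h_lim = 0.1885 mm = 1.885e-04 m.
Collected in SI base units: W = 927.9 N, H = 1.477e+09 Pa, K = 1.430e-03.
Allowed volume V_lim = h_lim·A = 1.885e-04 · 6.044e-04 = 1.139e-07 m³.
Inverting, life L = V_lim·H/(K·W) = 1.139e-07 · 1.477e+09 / (1.430e-03 · 927.9) = 126.8 m.

value=126.8 m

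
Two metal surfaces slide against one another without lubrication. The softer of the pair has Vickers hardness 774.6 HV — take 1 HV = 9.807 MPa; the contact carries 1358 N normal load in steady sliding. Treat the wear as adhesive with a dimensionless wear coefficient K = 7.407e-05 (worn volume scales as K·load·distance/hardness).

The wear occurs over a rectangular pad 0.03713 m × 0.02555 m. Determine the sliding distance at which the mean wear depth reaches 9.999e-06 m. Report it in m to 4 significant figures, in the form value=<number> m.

value=716.4 m

All working math maintains exact precision, and intermediates are displayed rounded, and one last rounding: four significant figures.
Convert: Hardness H = 774.6 HV × 9.807 MPa/HV = 7597 MPa = 7.597e+09 Pa.
Convert: Contact area A = 0.03713 m × 0.02555 m = 9.487e-04 m².
As SI base values: W = 1358 N, H = 7.597e+09 Pa, K = 7.407e-05.
Allowed volume V_lim = h_lim·A = 9.999e-06 · 9.487e-04 = 9.486e-09 m³.
Thus life L = V_lim·H/(K·W) = 9.486e-09 · 7.597e+09 / (7.407e-05 · 1358) = 716.4 m.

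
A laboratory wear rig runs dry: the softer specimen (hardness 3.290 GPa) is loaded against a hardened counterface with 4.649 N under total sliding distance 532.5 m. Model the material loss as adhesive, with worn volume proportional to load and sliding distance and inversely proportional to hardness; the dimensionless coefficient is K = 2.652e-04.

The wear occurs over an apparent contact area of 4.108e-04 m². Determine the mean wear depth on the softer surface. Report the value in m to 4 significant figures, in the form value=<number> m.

Shown intermediates are rounded — the computation keeps exact precision, and a single final rounding to 4 significant digits.
Convert: Hardness H = 3.290 GPa = 3.290e+09 Pa.
SI base units throughout: W = 4.649 N, H = 3.290e+09 Pa, K = 2.652e-04.
By Archard's law, V = K·W·L/H = 2.652e-04 · 4.649 · 532.5 / 3.290e+09 = 1.996e-10 m³.
Depth of wear h = V/A = 1.996e-10 / 4.108e-04 = 4.858e-07 m.

value=4.858e-07 m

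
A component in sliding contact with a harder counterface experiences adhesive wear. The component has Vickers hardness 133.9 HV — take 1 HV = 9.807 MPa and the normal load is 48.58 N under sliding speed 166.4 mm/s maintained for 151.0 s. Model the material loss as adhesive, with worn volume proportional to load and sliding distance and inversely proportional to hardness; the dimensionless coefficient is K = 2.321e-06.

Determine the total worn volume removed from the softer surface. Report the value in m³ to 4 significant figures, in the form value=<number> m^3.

value=2.157e-12 m^3

All working math maintains exact precision. Intermediates appear rounded — rounded just once, at 4 significant digits.
Convert: Sliding speed v = 166.4 mm/s = 0.1664 m/s. Sliding distance L = v·t = 0.1664 m/s × 151.0 s = 25.13 m.
Convert: Hardness H = 133.9 HV × 9.807 MPa/HV = 1313 MPa = 1.313e+09 Pa.
In SI base units: W = 48.58 N, H = 1.313e+09 Pa, K = 2.321e-06.
Archard relation: V = K·W·L/H = 2.321e-06 · 48.58 · 25.13 / 1.313e+09 = 2.157e-12 m³.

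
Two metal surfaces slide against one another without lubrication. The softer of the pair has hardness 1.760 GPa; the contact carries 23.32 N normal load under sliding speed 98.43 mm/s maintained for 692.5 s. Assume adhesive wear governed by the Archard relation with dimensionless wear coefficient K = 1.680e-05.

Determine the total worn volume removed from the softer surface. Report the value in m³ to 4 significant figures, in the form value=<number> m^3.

value=1.517e-11 m^3

Intermediate values appear rounded — the algebra runs at exact precision; a single final rounding: 4 significant figures.
Convert: Sliding speed v = 98.43 mm/s = 0.09843 m/s. Total distance L = v·t = 0.09843 m/s × 692.5 s = 68.16 m.
Convert: Hardness H = 1.760 GPa = 1.760e+09 Pa.
Restated in SI base units: W = 23.32 N, H = 1.760e+09 Pa, K = 1.680e-05.
By Archard's law, V = K·W·L/H = 1.680e-05 · 23.32 · 68.16 / 1.760e+09 = 1.517e-11 m³.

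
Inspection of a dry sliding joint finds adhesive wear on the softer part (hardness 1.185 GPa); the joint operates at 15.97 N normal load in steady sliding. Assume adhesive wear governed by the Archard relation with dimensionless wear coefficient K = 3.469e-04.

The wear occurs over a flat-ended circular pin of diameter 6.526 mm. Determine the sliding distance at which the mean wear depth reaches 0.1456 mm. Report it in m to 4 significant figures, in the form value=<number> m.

value=1042 m

Intermediates are printed rounded; every step holds full float precision, and a lone final rounding: four significant digits.
Convert: Hardness H = 1.185 GPa = 1.185e+09 Pa.
Convert: Pin diameter d = 6.526 mm = 0.006526 m. Contact area A = π·d²/4 = π·(0.006526 m)²/4 = 3.345e-05 m².
Convert: Depth limit h_lim = 0.1456 mm = 1.456e-04 m.
Restated in SI base units: W = 15.97 N, H = 1.185e+09 Pa, K = 3.469e-04.
Limit volume V_lim = h_lim·A = 1.456e-04 · 3.345e-05 = 4.870e-09 m³.
Life L = V_lim·H/(K·W) = 4.870e-09 · 1.185e+09 / (3.469e-04 · 15.97) = 1042 m.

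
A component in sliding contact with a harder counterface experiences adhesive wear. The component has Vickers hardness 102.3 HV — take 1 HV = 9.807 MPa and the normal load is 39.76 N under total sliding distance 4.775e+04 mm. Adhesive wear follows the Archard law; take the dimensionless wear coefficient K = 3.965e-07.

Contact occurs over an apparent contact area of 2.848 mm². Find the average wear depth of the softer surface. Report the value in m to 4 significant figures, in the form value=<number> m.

value=2.635e-07 m

The intermediates are printed rounded, and each operation keeps full precision, and one last rounding to four significant figures.
Total distance L = 4.775e+04 mm = 47.75 m.
Hardness H = 102.3 HV × 9.807 MPa/HV = 1003 MPa = 1.003e+09 Pa.
Contact area A = 2.848 mm² = 2.848e-06 m².
SI base units throughout: W = 39.76 N, H = 1.003e+09 Pa, K = 3.965e-07.
The Archard volume V = K·W·L/H = 3.965e-07 · 39.76 · 47.75 / 1.003e+09 = 7.503e-13 m³.
Depth of wear h = V/A = 7.503e-13 / 2.848e-06 = 2.635e-07 m.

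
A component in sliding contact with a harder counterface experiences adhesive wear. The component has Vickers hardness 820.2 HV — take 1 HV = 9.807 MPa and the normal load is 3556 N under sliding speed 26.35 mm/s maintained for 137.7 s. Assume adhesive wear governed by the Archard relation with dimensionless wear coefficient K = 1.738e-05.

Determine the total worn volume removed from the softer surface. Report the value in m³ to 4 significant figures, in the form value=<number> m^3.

value=2.788e-11 m^3

Intermediates are shown rounded — the algebra carries full float precision, and a lone final rounding, at four significant digits.
Sliding speed v = 26.35 mm/s = 0.02635 m/s. Path length L = v·t = 0.02635 m/s × 137.7 s = 3.628 m.
Hardness H = 820.2 HV × 9.807 MPa/HV = 8044 MPa = 8.044e+09 Pa.
Working in SI base units: W = 3556 N, H = 8.044e+09 Pa, K = 1.738e-05.
By Archard's law, V = K·W·L/H = 1.738e-05 · 3556 · 3.628 / 8.044e+09 = 2.788e-11 m³.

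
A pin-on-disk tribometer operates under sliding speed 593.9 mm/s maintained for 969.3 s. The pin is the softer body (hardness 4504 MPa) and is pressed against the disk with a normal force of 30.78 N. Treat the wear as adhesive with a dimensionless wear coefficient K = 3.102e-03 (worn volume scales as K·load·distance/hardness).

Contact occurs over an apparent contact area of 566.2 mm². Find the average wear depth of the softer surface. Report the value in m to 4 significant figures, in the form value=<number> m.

value=2.155e-05 m

Intermediate values are displayed rounded; all working math runs at full float precision, and a lone final rounding: four significant figures.
Sliding speed v = 593.9 mm/s = 0.5939 m/s. Path length L = v·t = 0.5939 m/s × 969.3 s = 575.7 m.
Hardness H = 4504 MPa = 4.504e+09 Pa.
Contact area A = 566.2 mm² = 5.662e-04 m².
Collected in SI base units: W = 30.78 N, H = 4.504e+09 Pa, K = 3.102e-03.
Archard relation: V = K·W·L/H = 3.102e-03 · 30.78 · 575.7 / 4.504e+09 = 1.220e-08 m³.
Average depth h = V/A = 1.220e-08 / 5.662e-04 = 2.155e-05 m.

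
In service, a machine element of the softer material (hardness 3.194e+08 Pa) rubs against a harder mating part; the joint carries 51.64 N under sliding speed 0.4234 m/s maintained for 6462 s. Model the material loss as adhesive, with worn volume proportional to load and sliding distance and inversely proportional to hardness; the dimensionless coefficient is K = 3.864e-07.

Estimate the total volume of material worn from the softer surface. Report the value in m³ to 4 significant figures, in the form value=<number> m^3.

The algebra keeps exact precision; printed values are rounded. Rounded once at the end: four significant digits.
Convert: Sliding distance L = v·t = 0.4234 m/s × 6462 s = 2736 m.
Working in SI base units: W = 51.64 N, H = 3.194e+08 Pa, K = 3.864e-07.
Wear volume V = K·W·L/H = 3.864e-07 · 51.64 · 2736 / 3.194e+08 = 1.709e-10 m³.

value=1.709e-10 m^3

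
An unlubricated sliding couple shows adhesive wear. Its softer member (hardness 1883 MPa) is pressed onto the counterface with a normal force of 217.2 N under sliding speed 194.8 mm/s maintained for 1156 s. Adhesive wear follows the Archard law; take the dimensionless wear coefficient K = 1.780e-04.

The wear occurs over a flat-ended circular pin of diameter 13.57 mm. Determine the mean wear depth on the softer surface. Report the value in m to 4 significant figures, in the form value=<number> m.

Intermediates are shown rounded — every step carries full float precision; one last rounding, at 4 significant figures.
Convert: Sliding speed v = 194.8 mm/s = 0.1948 m/s. The distance L = v·t = 0.1948 m/s × 1156 s = 225.2 m.
Convert: Hardness H = 1883 MPa = 1.883e+09 Pa.
Convert: Pin diameter d = 13.57 mm = 0.01357 m. Contact area A = π·d²/4 = π·(0.01357 m)²/4 = 1.446e-04 m².
Expressed in SI base units: W = 217.2 N, H = 1.883e+09 Pa, K = 1.780e-04.
The Archard volume V = K·W·L/H = 1.780e-04 · 217.2 · 225.2 / 1.883e+09 = 4.624e-09 m³.
Mean depth h = V/A = 4.624e-09 / 1.446e-04 = 3.197e-05 m.

value=3.197e-05 m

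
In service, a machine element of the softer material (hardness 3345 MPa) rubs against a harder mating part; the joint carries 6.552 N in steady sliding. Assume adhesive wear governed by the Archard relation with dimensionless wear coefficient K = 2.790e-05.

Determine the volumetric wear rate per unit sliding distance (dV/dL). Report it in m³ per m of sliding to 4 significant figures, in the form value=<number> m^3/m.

value=5.465e-14 m^3/m

Every step carries full precision. Intermediates appear rounded. Rounded once at the end: 4 significant figures.
Hardness H = 3345 MPa = 3.345e+09 Pa.
Collected in SI base units: W = 6.552 N, H = 3.345e+09 Pa, K = 2.790e-05.
Wear rate dV/dL = K·W/H (no L dependence): 2.790e-05 · 6.552 / 3.345e+09 = 5.465e-14 m³/m.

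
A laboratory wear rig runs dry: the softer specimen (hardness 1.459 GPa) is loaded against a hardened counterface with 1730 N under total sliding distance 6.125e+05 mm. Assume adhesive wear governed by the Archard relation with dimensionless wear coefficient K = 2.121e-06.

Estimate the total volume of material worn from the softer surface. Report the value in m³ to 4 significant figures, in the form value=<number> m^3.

Intermediates are shown rounded — each operation runs at full float precision; one last rounding: 4 significant figures.
Total distance L = 6.125e+05 mm = 612.5 m.
Hardness H = 1.459 GPa = 1.459e+09 Pa.
Collected in SI base units: W = 1730 N, H = 1.459e+09 Pa, K = 2.121e-06.
Archard relation: V = K·W·L/H = 2.121e-06 · 1730 · 612.5 / 1.459e+09 = 1.540e-09 m³.

value=1.540e-09 m^3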